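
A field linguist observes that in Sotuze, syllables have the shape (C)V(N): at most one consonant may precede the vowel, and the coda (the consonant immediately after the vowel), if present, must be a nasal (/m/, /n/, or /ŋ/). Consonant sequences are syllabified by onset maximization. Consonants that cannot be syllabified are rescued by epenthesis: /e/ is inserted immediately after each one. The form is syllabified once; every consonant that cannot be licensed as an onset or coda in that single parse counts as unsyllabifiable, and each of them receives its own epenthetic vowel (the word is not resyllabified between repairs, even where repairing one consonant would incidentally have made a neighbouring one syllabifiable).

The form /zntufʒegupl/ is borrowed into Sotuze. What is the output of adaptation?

zenetufeʒegupele

The consonants /z/, /n/, /f/, /p/, /l/ cannot be parsed into a legal (C)V(N) syllable (only a nasal (/m/, /n/, or /ŋ/) is licensed in coda position; onsets are limited to one consonant).
Inserting the epenthetic vowel yields /z/ → /ze/, /n/ → /ne/, /f/ → /fe/, /p/ → /pe/, /l/ → /le/.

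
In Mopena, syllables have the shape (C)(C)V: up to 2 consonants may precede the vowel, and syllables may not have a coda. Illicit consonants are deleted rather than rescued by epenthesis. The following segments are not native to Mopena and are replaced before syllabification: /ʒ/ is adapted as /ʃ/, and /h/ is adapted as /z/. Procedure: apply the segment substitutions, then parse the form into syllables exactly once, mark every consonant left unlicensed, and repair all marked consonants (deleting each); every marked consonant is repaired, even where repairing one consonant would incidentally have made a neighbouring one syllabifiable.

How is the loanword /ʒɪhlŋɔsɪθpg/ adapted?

ʃɪlŋɔsɪ

Substitution: /ʒ/ → /ʃ/, /h/ → /z/, giving /ʃɪzlŋɔsɪθpg/.
Syllabifying with onset maximization leaves /z/, /θ/, /p/, /g/ stranded (no codas are permitted; onsets may contain at most 2 consonants).
Deletion applies to /z/, /θ/, /p/, /g/.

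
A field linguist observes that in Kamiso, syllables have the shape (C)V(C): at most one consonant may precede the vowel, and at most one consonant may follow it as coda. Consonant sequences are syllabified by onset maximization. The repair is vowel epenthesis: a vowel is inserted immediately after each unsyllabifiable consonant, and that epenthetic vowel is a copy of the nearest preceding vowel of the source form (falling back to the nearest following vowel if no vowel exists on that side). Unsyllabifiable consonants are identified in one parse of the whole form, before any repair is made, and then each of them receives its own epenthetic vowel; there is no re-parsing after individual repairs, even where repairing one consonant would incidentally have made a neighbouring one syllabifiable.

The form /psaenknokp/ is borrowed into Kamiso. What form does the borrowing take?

Syllabifying with onset maximization leaves /p/, /k/, /p/ stranded (at most one coda consonant is licensed; onsets are limited to one consonant).
Inserting the epenthetic vowel yields /p/ → /pa/, /k/ → /ke/, /p/ → /po/.

pasaenkenokpo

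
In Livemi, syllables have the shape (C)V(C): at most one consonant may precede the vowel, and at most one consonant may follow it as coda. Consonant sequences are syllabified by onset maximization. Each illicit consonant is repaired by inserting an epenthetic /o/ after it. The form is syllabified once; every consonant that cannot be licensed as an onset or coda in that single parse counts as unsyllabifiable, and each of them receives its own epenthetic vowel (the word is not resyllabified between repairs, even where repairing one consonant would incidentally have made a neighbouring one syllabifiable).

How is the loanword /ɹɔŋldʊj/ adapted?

ɹɔŋlodʊj

The consonants /l/ cannot be parsed into a legal (C)V(C) syllable (at most one coda consonant is licensed; onsets are limited to one consonant).
Each unlicensed consonant becomes the onset of a new syllable: /l/ → /lo/.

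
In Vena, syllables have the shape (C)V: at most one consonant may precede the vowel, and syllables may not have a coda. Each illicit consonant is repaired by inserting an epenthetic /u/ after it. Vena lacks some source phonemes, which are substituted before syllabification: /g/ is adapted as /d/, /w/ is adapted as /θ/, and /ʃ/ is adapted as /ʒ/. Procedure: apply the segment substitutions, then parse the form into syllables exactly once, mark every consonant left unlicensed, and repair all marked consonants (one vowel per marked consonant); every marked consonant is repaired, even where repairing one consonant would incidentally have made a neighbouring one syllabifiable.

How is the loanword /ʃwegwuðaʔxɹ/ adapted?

ʒuθeduθuðaʔuxuɹu

Substitution: /ʃ/ → /ʒ/, /w/ → /θ/, /g/ → /d/, giving /ʒθedθuðaʔxɹ/.
Syllabifying with onset maximization leaves /ʒ/, /d/, /ʔ/, /x/, /ɹ/ stranded (no codas are permitted; onsets are limited to one consonant).
Each unlicensed consonant becomes the onset of a new syllable: /ʒ/ → /ʒu/, /d/ → /du/, /ʔ/ → /ʔu/, /x/ → /xu/, /ɹ/ → /ɹu/.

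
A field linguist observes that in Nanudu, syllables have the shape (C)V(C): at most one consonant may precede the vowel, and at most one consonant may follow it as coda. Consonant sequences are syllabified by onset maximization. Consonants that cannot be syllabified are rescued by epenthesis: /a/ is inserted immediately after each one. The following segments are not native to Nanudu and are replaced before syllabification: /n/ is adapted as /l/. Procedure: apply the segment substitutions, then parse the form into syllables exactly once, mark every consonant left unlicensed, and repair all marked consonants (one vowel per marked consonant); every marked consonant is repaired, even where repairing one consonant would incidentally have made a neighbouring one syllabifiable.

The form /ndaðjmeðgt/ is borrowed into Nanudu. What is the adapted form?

ladaðjameðgata

Substitution: /n/ → /l/, giving /ldaðjmeðgt/.
Under (C)V(C), the unsyllabifiable consonants are /l/, /j/, /g/, /t/ (at most one coda consonant is licensed; onsets are limited to one consonant).
Each unlicensed consonant becomes the onset of a new syllable: /l/ → /la/, /j/ → /ja/, /g/ → /ga/, /t/ → /ta/.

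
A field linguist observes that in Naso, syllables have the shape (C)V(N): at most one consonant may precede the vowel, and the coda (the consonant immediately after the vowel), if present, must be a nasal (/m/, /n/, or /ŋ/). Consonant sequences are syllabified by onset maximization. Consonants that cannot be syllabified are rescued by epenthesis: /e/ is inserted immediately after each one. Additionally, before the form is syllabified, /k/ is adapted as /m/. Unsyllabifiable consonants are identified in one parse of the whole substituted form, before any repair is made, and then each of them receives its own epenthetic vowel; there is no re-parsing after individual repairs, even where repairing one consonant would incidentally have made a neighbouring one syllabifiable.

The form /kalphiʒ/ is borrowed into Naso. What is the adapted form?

Substitution: /k/ → /m/, giving /malphiʒ/.
The consonants /l/, /p/, /ʒ/ cannot be parsed into a legal (C)V(N) syllable (only a nasal (/m/, /n/, or /ŋ/) is licensed in coda position; onsets are limited to one consonant).
Epenthesis after each stranded consonant: /l/ → /le/, /p/ → /pe/, /ʒ/ → /ʒe/.

malepehiʒe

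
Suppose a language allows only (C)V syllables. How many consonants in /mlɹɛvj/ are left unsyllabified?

4

The consonants /m/, /l/, /v/, /j/ cannot be parsed into a legal (C)V syllable (no codas are permitted; onsets are limited to one consonant).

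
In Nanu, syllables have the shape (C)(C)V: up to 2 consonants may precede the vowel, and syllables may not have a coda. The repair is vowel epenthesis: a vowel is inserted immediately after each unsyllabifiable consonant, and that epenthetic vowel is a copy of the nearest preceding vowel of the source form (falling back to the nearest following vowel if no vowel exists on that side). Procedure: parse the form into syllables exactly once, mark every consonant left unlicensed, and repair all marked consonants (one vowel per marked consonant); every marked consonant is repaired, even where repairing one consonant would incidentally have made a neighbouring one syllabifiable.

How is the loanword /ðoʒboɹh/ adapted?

Under (C)(C)V, the unsyllabifiable consonants are /ɹ/, /h/ (no codas are permitted; onsets may contain at most 2 consonants).
Inserting the epenthetic vowel yields /ɹ/ → /ɹo/, /h/ → /ho/.

ðoʒboɹoho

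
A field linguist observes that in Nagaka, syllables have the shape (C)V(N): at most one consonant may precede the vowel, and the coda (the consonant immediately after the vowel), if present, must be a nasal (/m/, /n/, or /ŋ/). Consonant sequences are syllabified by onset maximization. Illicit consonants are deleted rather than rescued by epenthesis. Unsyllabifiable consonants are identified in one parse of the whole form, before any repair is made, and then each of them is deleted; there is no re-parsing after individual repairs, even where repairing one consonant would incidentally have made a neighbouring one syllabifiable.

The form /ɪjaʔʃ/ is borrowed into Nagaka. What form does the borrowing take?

The consonants /ʔ/, /ʃ/ cannot be parsed into a legal (C)V(N) syllable (only a nasal (/m/, /n/, or /ŋ/) is licensed in coda position; onsets are limited to one consonant).
Each unlicensed consonant is deleted: /ʔ/, /ʃ/.

ɪja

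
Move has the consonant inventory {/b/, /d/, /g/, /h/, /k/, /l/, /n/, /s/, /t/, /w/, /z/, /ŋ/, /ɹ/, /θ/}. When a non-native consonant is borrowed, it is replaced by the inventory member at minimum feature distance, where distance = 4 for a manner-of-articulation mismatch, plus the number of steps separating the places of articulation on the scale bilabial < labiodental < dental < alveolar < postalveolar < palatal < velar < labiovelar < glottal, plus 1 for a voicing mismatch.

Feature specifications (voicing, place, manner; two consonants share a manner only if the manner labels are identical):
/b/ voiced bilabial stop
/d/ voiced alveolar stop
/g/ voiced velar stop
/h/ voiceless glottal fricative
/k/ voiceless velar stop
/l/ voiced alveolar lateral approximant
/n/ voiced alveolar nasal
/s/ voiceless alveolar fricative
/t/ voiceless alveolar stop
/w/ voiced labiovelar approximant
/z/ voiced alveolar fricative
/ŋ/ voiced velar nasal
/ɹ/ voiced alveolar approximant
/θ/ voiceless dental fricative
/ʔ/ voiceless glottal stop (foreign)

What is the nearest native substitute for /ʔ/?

/k/ is closest: same manner (stop), place distance 2 (glottal→velar), same voicing; total 2. Next closest is /g/ at distance 3.

k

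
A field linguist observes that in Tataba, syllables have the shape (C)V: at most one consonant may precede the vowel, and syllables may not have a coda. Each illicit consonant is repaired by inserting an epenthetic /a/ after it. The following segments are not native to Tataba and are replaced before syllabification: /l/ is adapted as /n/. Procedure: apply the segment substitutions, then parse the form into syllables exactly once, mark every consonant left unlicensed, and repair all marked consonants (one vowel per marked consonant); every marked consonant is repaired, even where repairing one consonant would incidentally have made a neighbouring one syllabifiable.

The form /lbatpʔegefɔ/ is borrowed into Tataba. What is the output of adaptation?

Substitution: /l/ → /n/, giving /nbatpʔegefɔ/.
Syllabifying with onset maximization leaves /n/, /t/, /p/ stranded (no codas are permitted; onsets are limited to one consonant).
Epenthesis after each stranded consonant: /n/ → /na/, /t/ → /ta/, /p/ → /pa/.

nabatapaʔegefɔ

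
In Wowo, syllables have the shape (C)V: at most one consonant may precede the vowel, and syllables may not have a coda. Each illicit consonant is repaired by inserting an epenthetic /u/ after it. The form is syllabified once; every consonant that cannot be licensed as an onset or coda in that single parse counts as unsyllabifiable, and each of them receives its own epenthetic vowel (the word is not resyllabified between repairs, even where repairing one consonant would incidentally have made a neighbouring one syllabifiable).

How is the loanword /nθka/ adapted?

nuθuka

Syllabifying with onset maximization leaves /n/, /θ/ stranded (no codas are permitted; onsets are limited to one consonant).
Epenthesis after each stranded consonant: /n/ → /nu/, /θ/ → /θu/.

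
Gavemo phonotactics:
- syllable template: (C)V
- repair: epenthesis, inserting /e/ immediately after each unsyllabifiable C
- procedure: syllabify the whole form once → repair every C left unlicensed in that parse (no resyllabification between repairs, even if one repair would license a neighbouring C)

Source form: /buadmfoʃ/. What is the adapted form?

The consonants /d/, /m/, /ʃ/ cannot be parsed into a legal (C)V syllable (no codas are permitted; onsets are limited to one consonant).
Epenthesis after each stranded consonant: /d/ → /de/, /m/ → /me/, /ʃ/ → /ʃe/.

buademefoʃe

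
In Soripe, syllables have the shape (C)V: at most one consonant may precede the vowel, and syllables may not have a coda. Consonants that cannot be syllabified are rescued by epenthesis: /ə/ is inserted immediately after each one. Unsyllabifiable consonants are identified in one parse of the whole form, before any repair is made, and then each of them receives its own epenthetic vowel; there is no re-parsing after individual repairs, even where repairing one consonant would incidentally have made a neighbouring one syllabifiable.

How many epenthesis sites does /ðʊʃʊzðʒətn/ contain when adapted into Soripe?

4

The unsyllabifiable consonants are /z/, /ð/, /t/, /n/; each receives one epenthetic vowel.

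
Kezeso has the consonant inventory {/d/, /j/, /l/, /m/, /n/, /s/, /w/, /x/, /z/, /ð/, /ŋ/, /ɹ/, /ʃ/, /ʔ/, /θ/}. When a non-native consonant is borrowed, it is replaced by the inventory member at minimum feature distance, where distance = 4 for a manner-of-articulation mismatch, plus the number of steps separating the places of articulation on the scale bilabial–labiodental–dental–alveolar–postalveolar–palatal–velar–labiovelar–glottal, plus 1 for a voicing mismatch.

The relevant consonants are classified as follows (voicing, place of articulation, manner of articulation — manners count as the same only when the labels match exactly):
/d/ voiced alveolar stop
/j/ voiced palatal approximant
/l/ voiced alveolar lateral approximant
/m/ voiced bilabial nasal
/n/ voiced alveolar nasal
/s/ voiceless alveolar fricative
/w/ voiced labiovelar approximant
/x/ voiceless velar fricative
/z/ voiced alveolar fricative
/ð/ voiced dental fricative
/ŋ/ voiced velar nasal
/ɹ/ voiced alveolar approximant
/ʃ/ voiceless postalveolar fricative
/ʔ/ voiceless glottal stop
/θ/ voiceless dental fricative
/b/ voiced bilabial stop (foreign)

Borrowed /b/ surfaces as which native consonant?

d

/d/ is closest: same manner (stop), place distance 3 (bilabial→alveolar), same voicing; total 3. Next closest is /m/ at distance 4.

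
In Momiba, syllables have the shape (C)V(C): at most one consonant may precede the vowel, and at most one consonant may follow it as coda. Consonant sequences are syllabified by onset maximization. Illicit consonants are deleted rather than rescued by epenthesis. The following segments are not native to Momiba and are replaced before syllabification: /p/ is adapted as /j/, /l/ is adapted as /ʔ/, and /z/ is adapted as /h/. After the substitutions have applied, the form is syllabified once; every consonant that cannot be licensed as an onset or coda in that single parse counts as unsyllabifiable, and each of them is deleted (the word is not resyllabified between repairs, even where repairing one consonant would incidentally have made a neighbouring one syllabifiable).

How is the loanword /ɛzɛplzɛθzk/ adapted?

Substitution: /z/ → /h/, /p/ → /j/, /l/ → /ʔ/, giving /ɛhɛjʔhɛθhk/.
Under (C)V(C), the unsyllabifiable consonants are /ʔ/, /h/, /k/ (at most one coda consonant is licensed; onsets are limited to one consonant).
Deletion applies to /ʔ/, /h/, /k/.

ɛhɛjhɛθ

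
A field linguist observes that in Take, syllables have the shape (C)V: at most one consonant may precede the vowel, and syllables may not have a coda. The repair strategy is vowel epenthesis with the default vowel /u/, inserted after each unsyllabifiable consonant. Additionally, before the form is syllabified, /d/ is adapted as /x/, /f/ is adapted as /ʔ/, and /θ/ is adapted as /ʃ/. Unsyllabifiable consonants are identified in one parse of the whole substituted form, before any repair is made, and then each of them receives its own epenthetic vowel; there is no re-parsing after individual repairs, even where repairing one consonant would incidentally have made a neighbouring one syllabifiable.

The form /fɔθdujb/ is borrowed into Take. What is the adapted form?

ʔɔʃuxujubu

Substitution: /f/ → /ʔ/, /θ/ → /ʃ/, /d/ → /x/, giving /ʔɔʃxujb/.
Syllabifying with onset maximization leaves /ʃ/, /j/, /b/ stranded (no codas are permitted; onsets are limited to one consonant).
Epenthesis after each stranded consonant: /ʃ/ → /ʃu/, /j/ → /ju/, /b/ → /bu/.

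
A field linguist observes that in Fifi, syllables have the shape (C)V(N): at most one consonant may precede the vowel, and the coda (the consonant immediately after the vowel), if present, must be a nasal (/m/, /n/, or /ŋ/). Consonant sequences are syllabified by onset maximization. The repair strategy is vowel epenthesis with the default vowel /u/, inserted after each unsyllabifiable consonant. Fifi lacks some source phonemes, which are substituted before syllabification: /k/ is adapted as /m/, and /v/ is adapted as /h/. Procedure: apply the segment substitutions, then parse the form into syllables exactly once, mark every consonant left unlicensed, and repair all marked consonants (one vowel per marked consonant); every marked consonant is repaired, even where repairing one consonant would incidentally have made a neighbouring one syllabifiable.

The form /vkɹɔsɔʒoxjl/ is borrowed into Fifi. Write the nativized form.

Substitution: /v/ → /h/, /k/ → /m/, giving /hmɹɔsɔʒoxjl/.
Syllabifying with onset maximization leaves /h/, /m/, /x/, /j/, /l/ stranded (only a nasal (/m/, /n/, or /ŋ/) is licensed in coda position; onsets are limited to one consonant).
Each unlicensed consonant becomes the onset of a new syllable: /h/ → /hu/, /m/ → /mu/, /x/ → /xu/, /j/ → /ju/, /l/ → /lu/.

humuɹɔsɔʒoxujulu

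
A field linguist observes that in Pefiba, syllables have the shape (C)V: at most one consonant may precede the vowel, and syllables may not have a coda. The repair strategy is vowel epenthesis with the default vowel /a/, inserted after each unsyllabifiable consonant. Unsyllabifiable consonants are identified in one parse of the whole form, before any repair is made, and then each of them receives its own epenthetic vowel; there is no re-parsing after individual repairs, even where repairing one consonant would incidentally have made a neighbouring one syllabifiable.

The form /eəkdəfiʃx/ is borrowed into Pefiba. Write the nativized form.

Syllabifying with onset maximization leaves /k/, /ʃ/, /x/ stranded (no codas are permitted; onsets are limited to one consonant).
Epenthesis after each stranded consonant: /k/ → /ka/, /ʃ/ → /ʃa/, /x/ → /xa/.

eəkadəfiʃaxa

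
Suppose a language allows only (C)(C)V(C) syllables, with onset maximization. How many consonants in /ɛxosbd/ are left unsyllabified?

The consonants /b/, /d/ cannot be parsed into a legal (C)(C)V(C) syllable (at most one coda consonant is licensed; onsets may contain at most 2 consonants).

2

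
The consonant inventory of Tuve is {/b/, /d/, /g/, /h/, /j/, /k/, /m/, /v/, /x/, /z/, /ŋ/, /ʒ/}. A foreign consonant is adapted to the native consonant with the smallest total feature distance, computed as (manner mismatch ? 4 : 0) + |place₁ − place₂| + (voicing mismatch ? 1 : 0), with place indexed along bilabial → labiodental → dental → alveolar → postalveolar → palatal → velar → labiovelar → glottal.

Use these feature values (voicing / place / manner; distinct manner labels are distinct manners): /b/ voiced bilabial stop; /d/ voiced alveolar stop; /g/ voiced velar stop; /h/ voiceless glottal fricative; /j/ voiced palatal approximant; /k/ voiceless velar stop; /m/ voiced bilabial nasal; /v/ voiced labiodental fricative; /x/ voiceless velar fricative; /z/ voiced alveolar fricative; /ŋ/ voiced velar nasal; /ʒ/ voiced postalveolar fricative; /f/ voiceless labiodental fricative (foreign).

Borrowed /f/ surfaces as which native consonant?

/v/ is closest: same manner (fricative), place distance 0 (labiodental→labiodental), voicing differs (+1); total 1. Next closest is /z/ at distance 3.

v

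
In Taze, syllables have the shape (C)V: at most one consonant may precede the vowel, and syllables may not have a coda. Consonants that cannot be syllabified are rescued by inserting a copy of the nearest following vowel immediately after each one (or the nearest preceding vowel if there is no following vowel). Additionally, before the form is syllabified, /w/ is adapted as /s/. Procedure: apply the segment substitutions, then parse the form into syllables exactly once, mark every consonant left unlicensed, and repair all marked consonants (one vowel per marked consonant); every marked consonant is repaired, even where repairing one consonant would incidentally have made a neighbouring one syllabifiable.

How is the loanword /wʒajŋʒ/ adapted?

saʒajaŋaʒa

Substitution: /w/ → /s/, giving /sʒajŋʒ/.
The consonants /s/, /j/, /ŋ/, /ʒ/ cannot be parsed into a legal (C)V syllable (no codas are permitted; onsets are limited to one consonant).
Each unlicensed consonant becomes the onset of a new syllable: /s/ → /sa/, /j/ → /ja/, /ŋ/ → /ŋa/, /ʒ/ → /ʒa/.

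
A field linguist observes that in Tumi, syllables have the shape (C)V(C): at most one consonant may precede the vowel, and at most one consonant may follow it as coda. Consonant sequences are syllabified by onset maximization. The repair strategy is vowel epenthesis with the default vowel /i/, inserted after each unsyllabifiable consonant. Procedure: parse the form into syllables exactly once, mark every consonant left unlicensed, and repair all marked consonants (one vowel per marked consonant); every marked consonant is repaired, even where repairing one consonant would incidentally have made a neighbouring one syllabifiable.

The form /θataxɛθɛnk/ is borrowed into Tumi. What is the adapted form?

Syllabifying with onset maximization leaves /k/ stranded (at most one coda consonant is licensed; onsets are limited to one consonant).
Inserting the epenthetic vowel yields /k/ → /ki/.

θataxɛθɛnki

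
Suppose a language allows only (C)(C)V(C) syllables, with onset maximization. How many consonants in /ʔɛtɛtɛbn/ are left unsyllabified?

Syllabifying with onset maximization leaves /n/ stranded (at most one coda consonant is licensed; onsets may contain at most 2 consonants).

1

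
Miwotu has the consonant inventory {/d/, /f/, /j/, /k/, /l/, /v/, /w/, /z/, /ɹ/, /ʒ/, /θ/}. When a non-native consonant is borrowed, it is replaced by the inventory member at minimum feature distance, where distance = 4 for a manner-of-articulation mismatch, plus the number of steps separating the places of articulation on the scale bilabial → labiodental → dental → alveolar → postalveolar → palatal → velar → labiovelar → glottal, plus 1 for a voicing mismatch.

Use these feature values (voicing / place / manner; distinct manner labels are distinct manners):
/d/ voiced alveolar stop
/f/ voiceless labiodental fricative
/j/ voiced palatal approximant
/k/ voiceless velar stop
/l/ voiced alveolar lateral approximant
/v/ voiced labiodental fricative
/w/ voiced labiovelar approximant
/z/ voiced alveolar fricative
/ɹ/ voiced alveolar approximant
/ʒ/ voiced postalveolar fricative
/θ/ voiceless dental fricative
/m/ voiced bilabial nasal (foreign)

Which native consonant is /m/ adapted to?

/v/ is closest: manner differs (nasal→fricative, +4), place distance 1 (bilabial→labiodental), same voicing; total 5. Next closest is /f/ at distance 6.

v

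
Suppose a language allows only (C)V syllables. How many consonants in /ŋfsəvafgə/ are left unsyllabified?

The consonants /ŋ/, /f/, /f/ cannot be parsed into a legal (C)V syllable (no codas are permitted; onsets are limited to one consonant).

3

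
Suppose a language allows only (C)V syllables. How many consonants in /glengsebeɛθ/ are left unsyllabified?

4

Under (C)V, the unsyllabifiable consonants are /g/, /n/, /g/, /θ/ (no codas are permitted; onsets are limited to one consonant).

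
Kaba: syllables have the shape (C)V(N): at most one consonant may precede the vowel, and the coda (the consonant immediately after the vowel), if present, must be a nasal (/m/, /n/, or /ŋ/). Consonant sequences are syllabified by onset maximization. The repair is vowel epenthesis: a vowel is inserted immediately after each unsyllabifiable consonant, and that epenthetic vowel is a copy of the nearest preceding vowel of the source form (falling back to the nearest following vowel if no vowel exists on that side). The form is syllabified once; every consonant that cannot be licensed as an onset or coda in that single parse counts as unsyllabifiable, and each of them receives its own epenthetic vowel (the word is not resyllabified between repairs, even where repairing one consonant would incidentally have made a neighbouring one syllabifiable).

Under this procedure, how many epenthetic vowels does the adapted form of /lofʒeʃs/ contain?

The unsyllabifiable consonants are /f/, /ʃ/, /s/; each receives one epenthetic vowel.

3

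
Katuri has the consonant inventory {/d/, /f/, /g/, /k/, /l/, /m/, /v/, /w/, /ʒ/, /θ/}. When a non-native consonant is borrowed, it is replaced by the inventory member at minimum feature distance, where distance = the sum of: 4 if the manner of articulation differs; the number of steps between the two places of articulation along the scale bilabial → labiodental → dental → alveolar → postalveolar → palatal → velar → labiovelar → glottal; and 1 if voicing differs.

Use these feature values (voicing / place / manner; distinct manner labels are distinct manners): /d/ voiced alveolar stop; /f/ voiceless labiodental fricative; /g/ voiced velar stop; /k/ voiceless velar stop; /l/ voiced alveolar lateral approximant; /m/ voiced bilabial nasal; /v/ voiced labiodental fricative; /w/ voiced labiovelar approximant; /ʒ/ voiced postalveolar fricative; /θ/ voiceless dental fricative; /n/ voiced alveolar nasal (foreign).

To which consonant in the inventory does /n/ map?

/m/ is closest: same manner (nasal), place distance 3 (alveolar→bilabial), same voicing; total 3. Next closest is /d/ at distance 4.

m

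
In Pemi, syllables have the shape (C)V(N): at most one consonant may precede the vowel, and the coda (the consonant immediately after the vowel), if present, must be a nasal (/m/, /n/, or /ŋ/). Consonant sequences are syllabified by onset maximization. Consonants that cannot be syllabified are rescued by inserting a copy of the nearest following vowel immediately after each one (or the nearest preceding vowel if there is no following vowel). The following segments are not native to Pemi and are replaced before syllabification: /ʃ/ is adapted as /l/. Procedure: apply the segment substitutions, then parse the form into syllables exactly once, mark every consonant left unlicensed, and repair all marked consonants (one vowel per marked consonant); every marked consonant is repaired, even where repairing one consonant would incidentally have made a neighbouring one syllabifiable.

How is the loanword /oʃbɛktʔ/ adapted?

olɛbɛkɛtɛʔɛ

Substitution: /ʃ/ → /l/, giving /olbɛktʔ/.
The consonants /l/, /k/, /t/, /ʔ/ cannot be parsed into a legal (C)V(N) syllable (only a nasal (/m/, /n/, or /ŋ/) is licensed in coda position; onsets are limited to one consonant).
Inserting the epenthetic vowel yields /l/ → /lɛ/, /k/ → /kɛ/, /t/ → /tɛ/, /ʔ/ → /ʔɛ/.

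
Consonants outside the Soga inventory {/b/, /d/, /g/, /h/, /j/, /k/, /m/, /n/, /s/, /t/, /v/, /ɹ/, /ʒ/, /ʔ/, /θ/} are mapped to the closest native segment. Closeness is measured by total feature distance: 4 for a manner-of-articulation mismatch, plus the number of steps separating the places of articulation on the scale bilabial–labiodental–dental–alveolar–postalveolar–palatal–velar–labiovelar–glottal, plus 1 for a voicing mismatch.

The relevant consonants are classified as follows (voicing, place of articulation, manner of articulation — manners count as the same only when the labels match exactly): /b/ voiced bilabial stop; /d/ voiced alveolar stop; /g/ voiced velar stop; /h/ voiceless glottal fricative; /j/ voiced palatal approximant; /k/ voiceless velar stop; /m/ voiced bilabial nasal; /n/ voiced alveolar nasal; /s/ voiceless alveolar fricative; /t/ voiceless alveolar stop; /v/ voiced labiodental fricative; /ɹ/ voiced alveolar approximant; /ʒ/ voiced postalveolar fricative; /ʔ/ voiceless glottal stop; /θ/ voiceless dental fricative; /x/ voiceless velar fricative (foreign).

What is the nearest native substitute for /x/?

/h/ is closest: same manner (fricative), place distance 2 (velar→glottal), same voicing; total 2. Next closest is /s/ at distance 3.

h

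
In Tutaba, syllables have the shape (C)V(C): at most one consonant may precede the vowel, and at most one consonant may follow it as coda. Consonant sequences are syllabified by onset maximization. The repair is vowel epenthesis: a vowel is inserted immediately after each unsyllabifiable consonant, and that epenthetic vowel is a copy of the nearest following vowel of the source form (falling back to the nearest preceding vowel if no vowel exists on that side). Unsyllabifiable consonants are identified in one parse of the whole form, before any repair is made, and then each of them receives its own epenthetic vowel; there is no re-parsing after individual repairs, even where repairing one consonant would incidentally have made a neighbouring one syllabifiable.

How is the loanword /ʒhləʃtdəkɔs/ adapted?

ʒəhələʃtədəkɔs

The consonants /ʒ/, /h/, /t/ cannot be parsed into a legal (C)V(C) syllable (at most one coda consonant is licensed; onsets are limited to one consonant).
Each unlicensed consonant becomes the onset of a new syllable: /ʒ/ → /ʒə/, /h/ → /hə/, /t/ → /tə/.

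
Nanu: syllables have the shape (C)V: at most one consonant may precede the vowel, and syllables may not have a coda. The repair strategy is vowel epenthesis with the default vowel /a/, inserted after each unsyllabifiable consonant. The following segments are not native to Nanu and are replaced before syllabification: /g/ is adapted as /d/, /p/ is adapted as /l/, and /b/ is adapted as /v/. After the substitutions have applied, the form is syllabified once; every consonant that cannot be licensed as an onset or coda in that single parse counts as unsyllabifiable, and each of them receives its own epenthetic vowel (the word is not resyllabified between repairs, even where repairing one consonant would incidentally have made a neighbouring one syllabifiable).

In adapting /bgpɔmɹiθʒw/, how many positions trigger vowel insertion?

After substitution the input is /vdlɔmɹiθʒw/.
The unsyllabifiable consonants are /v/, /d/, /m/, /θ/, /ʒ/, /w/; each receives one epenthetic vowel.

6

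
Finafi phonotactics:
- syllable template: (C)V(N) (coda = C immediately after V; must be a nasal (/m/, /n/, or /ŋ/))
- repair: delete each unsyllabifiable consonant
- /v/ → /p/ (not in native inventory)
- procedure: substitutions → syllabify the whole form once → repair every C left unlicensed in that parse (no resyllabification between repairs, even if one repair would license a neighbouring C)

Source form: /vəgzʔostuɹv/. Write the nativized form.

pəʔotu

Substitution: /v/ → /p/, giving /pəgzʔostuɹp/.
Syllabifying with onset maximization leaves /g/, /z/, /s/, /ɹ/, /p/ stranded (only a nasal (/m/, /n/, or /ŋ/) is licensed in coda position; onsets are limited to one consonant).
Each unlicensed consonant is deleted: /g/, /z/, /s/, /ɹ/, /p/.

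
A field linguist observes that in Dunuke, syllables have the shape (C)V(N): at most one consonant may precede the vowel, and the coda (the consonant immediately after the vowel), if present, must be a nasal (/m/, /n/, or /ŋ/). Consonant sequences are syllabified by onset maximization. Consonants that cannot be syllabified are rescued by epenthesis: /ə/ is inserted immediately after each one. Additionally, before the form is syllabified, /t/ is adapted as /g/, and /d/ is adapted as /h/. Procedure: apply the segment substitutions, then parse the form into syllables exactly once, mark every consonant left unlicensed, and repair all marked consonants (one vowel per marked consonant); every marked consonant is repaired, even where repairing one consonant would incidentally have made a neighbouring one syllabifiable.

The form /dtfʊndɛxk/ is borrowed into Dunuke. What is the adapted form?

Substitution: /d/ → /h/, /t/ → /g/, giving /hgfʊnhɛxk/.
The consonants /h/, /g/, /x/, /k/ cannot be parsed into a legal (C)V(N) syllable (only a nasal (/m/, /n/, or /ŋ/) is licensed in coda position; onsets are limited to one consonant).
Epenthesis after each stranded consonant: /h/ → /hə/, /g/ → /gə/, /x/ → /xə/, /k/ → /kə/.

həgəfʊnhɛxəkə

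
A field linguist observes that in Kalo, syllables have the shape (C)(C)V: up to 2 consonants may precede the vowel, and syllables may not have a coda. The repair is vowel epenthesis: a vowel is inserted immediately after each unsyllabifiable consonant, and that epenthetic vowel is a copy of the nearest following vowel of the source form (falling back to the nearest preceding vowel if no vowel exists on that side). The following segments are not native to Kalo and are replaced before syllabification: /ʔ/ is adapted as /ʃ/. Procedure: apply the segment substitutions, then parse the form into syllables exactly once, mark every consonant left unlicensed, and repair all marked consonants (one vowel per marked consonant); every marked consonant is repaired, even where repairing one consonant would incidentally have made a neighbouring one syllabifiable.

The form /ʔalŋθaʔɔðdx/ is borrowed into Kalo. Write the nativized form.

ʃalaŋθaʃɔðɔdɔxɔ

Substitution: /ʔ/ → /ʃ/, giving /ʃalŋθaʃɔðdx/.
Syllabifying with onset maximization leaves /l/, /ð/, /d/, /x/ stranded (no codas are permitted; onsets may contain at most 2 consonants).
Each unlicensed consonant becomes the onset of a new syllable: /l/ → /la/, /ð/ → /ðɔ/, /d/ → /dɔ/, /x/ → /xɔ/.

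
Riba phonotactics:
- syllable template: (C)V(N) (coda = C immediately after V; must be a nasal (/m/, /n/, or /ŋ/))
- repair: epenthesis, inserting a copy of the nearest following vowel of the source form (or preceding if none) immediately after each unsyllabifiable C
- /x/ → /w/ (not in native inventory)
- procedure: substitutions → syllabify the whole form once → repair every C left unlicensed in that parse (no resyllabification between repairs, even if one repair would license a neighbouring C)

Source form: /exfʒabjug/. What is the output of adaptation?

Substitution: /x/ → /w/, giving /ewfʒabjug/.
The consonants /w/, /f/, /b/, /g/ cannot be parsed into a legal (C)V(N) syllable (only a nasal (/m/, /n/, or /ŋ/) is licensed in coda position; onsets are limited to one consonant).
Epenthesis after each stranded consonant: /w/ → /wa/, /f/ → /fa/, /b/ → /bu/, /g/ → /gu/.

ewafaʒabujugu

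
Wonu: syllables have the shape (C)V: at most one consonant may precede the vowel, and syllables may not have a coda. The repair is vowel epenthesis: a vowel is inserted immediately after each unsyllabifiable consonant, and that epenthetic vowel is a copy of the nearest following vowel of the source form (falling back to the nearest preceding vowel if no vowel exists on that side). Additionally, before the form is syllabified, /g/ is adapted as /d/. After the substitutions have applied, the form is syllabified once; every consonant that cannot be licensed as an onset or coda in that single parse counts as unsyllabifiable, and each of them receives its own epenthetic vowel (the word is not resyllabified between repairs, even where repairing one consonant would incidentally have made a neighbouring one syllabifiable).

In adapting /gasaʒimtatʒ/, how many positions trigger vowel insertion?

3

After substitution the input is /dasaʒimtatʒ/.
The unsyllabifiable consonants are /m/, /t/, /ʒ/; each receives one epenthetic vowel.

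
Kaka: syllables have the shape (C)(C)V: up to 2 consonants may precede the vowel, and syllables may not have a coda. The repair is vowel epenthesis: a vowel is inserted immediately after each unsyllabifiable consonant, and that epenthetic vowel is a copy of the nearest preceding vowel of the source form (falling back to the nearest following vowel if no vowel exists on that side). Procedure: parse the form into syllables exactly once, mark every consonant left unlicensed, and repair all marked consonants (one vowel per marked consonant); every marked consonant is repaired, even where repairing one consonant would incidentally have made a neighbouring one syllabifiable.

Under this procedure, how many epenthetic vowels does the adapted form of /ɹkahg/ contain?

2

The unsyllabifiable consonants are /h/, /g/; each receives one epenthetic vowel.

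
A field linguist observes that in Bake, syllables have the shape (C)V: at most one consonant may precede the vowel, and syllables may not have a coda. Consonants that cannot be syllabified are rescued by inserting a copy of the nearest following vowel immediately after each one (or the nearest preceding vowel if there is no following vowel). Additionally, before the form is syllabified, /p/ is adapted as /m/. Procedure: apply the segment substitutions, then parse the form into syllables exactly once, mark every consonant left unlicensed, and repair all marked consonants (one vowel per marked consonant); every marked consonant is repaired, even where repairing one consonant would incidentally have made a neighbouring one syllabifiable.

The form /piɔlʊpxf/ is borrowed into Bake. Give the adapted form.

Substitution: /p/ → /m/, giving /miɔlʊmxf/.
Syllabifying with onset maximization leaves /m/, /x/, /f/ stranded (no codas are permitted; onsets are limited to one consonant).
Inserting the epenthetic vowel yields /m/ → /mʊ/, /x/ → /xʊ/, /f/ → /fʊ/.

miɔlʊmʊxʊfʊ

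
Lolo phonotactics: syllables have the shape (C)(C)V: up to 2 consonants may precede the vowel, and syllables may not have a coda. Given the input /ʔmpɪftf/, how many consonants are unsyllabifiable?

The consonants /ʔ/, /f/, /t/, /f/ cannot be parsed into a legal (C)(C)V syllable (no codas are permitted; onsets may contain at most 2 consonants).

4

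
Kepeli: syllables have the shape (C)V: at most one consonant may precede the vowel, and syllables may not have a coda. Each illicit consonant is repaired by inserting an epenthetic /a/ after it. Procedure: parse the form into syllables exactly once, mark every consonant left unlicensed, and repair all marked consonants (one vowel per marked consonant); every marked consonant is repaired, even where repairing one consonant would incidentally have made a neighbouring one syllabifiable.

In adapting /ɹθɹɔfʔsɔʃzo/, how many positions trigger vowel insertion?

The unsyllabifiable consonants are /ɹ/, /θ/, /f/, /ʔ/, /ʃ/; each receives one epenthetic vowel.

5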